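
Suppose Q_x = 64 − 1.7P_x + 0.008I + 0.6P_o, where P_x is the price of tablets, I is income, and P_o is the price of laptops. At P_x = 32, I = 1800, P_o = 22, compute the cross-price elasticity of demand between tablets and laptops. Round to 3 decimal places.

0.355

Substituting, Q_x = 64 − 1.7(32) + 0.008(1800) + 0.6(22) = 64 − 54.4 + 14.4 + 13.2 = 37.2.
∂Q_x/∂P_o = +0.6, so E_xy = 0.6·(22/37.2) ≈ 0.355.
E_xy > 0: the goods are substitutes.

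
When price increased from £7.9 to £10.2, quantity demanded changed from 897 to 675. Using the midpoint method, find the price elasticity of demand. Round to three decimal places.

%Δq = (675 − 897)/[(897 + 675)/2] = -222/786 ≈ -0.2824.
%Δp = (10.2 − 7.9)/[(7.9 + 10.2)/2] = 2.3/9.05 ≈ 0.2541.
Arc elasticity E = %Δq/%Δp ≈ -0.2824/0.2541 ≈ -1.111.
|E| > 1: demand is elastic over this range.

-1.111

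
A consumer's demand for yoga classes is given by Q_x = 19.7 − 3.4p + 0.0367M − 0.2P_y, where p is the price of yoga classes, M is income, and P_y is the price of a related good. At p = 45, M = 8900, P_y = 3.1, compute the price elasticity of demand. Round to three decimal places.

At the given point, Q_x = 19.7 − 3.4(45) + 0.0367(8900) − 0.2(3.1) = 19.7 − 153 + 326.63 − 0.62 = 192.71.
∂Q_x/∂p = −3.4, so E_p = (−3.4)·(45/192.71) ≈ -0.794.
|E_p| < 1: demand is inelastic.

-0.794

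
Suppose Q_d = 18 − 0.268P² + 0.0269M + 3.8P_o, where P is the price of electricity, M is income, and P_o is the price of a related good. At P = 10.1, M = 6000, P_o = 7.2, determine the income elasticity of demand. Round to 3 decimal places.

0.900

First evaluate Q_d: 18 − 0.268(10.1)² + 0.0269(6000) + 3.8(7.2) = 18 − 27.3387 + 161.4 + 27.36 = 179.4213.
∂Q_d/∂M = +0.0269, so E_I = 0.0269·(6000/179.4213) ≈ 0.900.
E_I ∈ (0,1): normal good (necessity).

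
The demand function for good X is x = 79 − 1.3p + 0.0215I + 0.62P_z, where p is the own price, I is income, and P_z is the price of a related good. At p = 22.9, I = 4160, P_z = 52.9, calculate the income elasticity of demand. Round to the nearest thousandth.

x = 79 − 1.3(22.9) + 0.0215(4160) + 0.62(52.9) = 79 − 29.77 + 89.44 + 32.798 = 171.468.
∂x/∂I = +0.0215, so E_I = 0.0215·(4160/171.468) ≈ 0.522.
E_I ∈ (0,1): normal good (necessity).

0.522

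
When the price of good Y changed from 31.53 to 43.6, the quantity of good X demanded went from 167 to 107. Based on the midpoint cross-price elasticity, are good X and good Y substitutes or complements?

complements

%ΔQ_x = (107 − 167)/[(167+107)/2] = -60/137 ≈ -0.4380.
%ΔP_y = (43.6 − 31.53)/[(31.53+43.6)/2] ≈ 0.3213.
E_xy = -0.4380/0.3213 ≈ -1.363.
E_xy < 0, so the goods are complements.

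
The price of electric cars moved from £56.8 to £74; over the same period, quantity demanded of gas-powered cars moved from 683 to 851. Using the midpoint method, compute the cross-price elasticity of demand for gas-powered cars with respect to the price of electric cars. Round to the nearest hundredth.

%ΔQ_x = (851 − 683)/[(683+851)/2] = 168/767 ≈ 0.2190.
%ΔP_y = (74 − 56.8)/[(56.8+74)/2] ≈ 0.2630.
E_xy = 0.2190/0.2630 ≈ 0.83.
E_xy > 0, so gas-powered cars and electric cars are substitutes.

0.83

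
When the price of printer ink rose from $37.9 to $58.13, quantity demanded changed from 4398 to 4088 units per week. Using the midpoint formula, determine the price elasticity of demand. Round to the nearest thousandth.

-0.173

%Δq = (4088 − 4398)/[(4398 + 4088)/2] = -310/4243 ≈ -0.0731.
%ΔP = (58.13 − 37.9)/[(37.9 + 58.13)/2] = 20.23/48.015 ≈ 0.4213.
Arc elasticity E = %Δq/%ΔP ≈ -0.0731/0.4213 ≈ -0.173.
|E| < 1: demand is inelastic over this range.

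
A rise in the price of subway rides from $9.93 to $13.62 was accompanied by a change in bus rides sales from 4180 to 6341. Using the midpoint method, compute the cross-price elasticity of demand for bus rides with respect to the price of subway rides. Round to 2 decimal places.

1.31

%ΔQ_x = (6341 − 4180)/[(4180+6341)/2] = 2161/5260.5 ≈ 0.4108.
%ΔP_y = (13.62 − 9.93)/[(9.93+13.62)/2] ≈ 0.3134.
E_xy = 0.4108/0.3134 ≈ 1.31.
E_xy > 0, so bus rides and subway rides are substitutes.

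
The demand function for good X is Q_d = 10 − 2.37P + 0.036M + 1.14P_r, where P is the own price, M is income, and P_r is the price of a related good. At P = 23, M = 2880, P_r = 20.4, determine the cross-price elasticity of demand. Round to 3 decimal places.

0.282

Substituting, Q_d = 10 − 2.37(23) + 0.036(2880) + 1.14(20.4) = 10 − 54.51 + 103.68 + 23.256 = 82.426.
∂Q_d/∂P_r = +1.14, so E_xy = 1.14·(20.4/82.426) ≈ 0.282.
E_xy > 0: the goods are substitutes.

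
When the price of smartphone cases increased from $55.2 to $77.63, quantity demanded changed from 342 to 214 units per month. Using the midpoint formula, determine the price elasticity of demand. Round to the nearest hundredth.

-1.36

%ΔQ = (214 − 342)/[(342 + 214)/2] = -128/278 ≈ -0.4604.
%Δp = (77.63 − 55.2)/[(55.2 + 77.63)/2] = 22.43/66.415 ≈ 0.3377.
Arc elasticity E = %ΔQ/%Δp ≈ -0.4604/0.3377 ≈ -1.36.
|E| > 1: demand is elastic over this range.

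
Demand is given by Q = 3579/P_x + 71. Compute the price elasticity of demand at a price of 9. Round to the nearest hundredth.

-0.85

At P_x = 9, Q = 468.6667.
dQ/dP_x = −3579/P_x² = −44.1852.
Point elasticity E = (dQ/dP_x)·(P_x/Q) = -44.1852 × 9/468.6667 ≈ -0.85.
|E| < 1, so demand is inelastic at this price.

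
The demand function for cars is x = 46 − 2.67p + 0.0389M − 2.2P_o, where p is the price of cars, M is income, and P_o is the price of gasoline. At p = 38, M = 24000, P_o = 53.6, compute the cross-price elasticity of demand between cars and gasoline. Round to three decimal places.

At the given point, x = 46 − 2.67(38) + 0.0389(24000) − 2.2(53.6) = 46 − 101.46 + 933.6 − 117.92 = 760.22.
∂x/∂P_o = −2.2, so E_xy = -2.2·(53.6/760.22) ≈ -0.155.
E_xy < 0: the goods are complements.

-0.155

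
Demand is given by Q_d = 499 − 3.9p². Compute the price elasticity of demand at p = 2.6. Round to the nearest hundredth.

At p = 2.6, Q_d = 472.636.
dQ_d/dp = −2·3.9·p = −20.28.
Point elasticity E = (dQ_d/dp)·(p/Q_d) = -20.28 × 2.6/472.636 ≈ -0.11.
|E| < 1, so demand is inelastic at this price.

-0.11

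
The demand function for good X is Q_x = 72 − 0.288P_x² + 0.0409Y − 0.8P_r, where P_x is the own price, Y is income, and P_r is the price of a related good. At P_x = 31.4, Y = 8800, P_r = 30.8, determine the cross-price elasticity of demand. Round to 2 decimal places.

At the given point, Q_x = 72 − 0.288(31.4)² + 0.0409(8800) − 0.8(30.8) = 72 − 283.9565 + 359.92 − 24.64 = 123.3235.
∂Q_x/∂P_r = −0.8, so E_xy = -0.8·(30.8/123.3235) ≈ -0.20.
E_xy < 0: the goods are complements.

-0.20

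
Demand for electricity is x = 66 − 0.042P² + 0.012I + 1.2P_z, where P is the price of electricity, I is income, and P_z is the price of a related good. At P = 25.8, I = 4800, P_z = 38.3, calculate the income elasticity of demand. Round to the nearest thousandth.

0.407

Evaluating quantity at (P, I, P_z) gives x = 66 − 0.042(25.8)² + 0.012(4800) + 1.2(38.3) = 66 − 27.9569 + 57.6 + 45.96 = 141.6031.
∂x/∂I = +0.012, so E_I = 0.012·(4800/141.6031) ≈ 0.407.
E_I ∈ (0,1): normal good (necessity).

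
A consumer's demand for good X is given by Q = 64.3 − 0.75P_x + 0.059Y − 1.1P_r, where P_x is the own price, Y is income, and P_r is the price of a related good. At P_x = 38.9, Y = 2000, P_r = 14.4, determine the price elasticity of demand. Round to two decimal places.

First evaluate Q: 64.3 − 0.75(38.9) + 0.059(2000) − 1.1(14.4) = 64.3 − 29.175 + 118 − 15.84 = 137.285.
∂Q/∂P_x = −0.75, so E_p = (−0.75)·(38.9/137.285) ≈ -0.21.
|E_p| < 1: demand is inelastic.

-0.21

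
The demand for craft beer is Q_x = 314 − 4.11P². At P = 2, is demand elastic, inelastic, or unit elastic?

At P = 2, Q_x = 297.56.
dQ_x/dP = −2·4.11·P = −16.44.
Point elasticity E = (dQ_x/dP)·(P/Q_x) = -16.44 × 2/297.56 ≈ -0.110.
|E| ≈ 0.110 < 1, so demand is inelastic.

inelastic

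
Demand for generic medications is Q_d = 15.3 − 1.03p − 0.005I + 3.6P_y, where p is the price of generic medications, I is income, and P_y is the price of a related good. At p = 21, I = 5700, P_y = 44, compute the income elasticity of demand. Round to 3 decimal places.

At the given point, Q_d = 15.3 − 1.03(21) − 0.005(5700) + 3.6(44) = 15.3 − 21.63 − 28.5 + 158.4 = 123.57.
∂Q_d/∂I = −0.005, so E_I = -0.005·(5700/123.57) ≈ -0.231.
E_I < 0: inferior good.

-0.231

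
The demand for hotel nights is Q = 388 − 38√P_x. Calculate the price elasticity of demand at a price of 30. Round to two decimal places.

-0.58

At P_x = 30, Q = 179.8654.
dQ/dP_x = −38/(2√P_x) = −38/(2·5.4772).
Point elasticity E = (dQ/dP_x)·(P_x/Q) = -3.4689 × 30/179.8654 ≈ -0.58.
|E| < 1, so demand is inelastic at this price.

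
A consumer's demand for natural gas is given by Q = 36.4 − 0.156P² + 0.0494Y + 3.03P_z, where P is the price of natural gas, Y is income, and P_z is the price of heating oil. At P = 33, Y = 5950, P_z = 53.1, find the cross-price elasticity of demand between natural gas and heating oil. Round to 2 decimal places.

0.50

Substituting, Q = 36.4 − 0.156(33)² + 0.0494(5950) + 3.03(53.1) = 36.4 − 169.884 + 293.93 + 160.893 = 321.339.
∂Q/∂P_z = +3.03, so E_xy = 3.03·(53.1/321.339) ≈ 0.50.
E_xy > 0: the goods are substitutes.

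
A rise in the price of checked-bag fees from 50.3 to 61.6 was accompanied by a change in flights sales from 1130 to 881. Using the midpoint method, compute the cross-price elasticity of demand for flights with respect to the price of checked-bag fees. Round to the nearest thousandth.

-1.226

%ΔQ_x = (881 − 1130)/[(1130+881)/2] = -249/1005.5 ≈ -0.2476.
%ΔP_y = (61.6 − 50.3)/[(50.3+61.6)/2] ≈ 0.2020.
E_xy = -0.2476/0.2020 ≈ -1.226.
E_xy < 0, so flights and checked-bag fees are complements.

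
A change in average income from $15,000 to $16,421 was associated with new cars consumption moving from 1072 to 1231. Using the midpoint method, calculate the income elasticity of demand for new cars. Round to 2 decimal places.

%ΔQ = (1231 − 1072)/[(1072+1231)/2] = 159/1151.5 ≈ 0.1381.
%ΔI = (16,421 − 15,000)/[(15,000+16,421)/2] = 1421/15710.5 ≈ 0.0904.
E_I = %ΔQ/%ΔI ≈ 1.53.
E_I > 1: normal good (luxury).

1.53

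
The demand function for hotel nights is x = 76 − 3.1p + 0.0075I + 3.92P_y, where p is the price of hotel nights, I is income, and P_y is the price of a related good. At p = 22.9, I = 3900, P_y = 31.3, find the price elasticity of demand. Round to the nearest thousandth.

-0.452

Evaluating quantity at (p, I, P_y) gives x = 76 − 3.1(22.9) + 0.0075(3900) + 3.92(31.3) = 76 − 70.99 + 29.25 + 122.696 = 156.956.
∂x/∂p = −3.1, so E_p = (−3.1)·(22.9/156.956) ≈ -0.452.
|E_p| < 1: demand is inelastic.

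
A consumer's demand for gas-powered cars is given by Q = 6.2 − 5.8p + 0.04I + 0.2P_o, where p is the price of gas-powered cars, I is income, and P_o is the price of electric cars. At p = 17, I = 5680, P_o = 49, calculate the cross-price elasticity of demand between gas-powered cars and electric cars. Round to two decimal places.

Evaluating quantity at (p, I, P_o) gives Q = 6.2 − 5.8(17) + 0.04(5680) + 0.2(49) = 6.2 − 98.6 + 227.2 + 9.8 = 144.6.
∂Q/∂P_o = +0.2, so E_xy = 0.2·(49/144.6) ≈ 0.07.
E_xy > 0: the goods are substitutes.

0.07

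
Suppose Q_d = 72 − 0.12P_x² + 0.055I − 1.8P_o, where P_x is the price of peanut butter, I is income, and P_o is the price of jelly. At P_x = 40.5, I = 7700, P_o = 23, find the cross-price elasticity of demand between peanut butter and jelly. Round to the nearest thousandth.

First evaluate Q_d: 72 − 0.12(40.5)² + 0.055(7700) − 1.8(23) = 72 − 196.83 + 423.5 − 41.4 = 257.27.
∂Q_d/∂P_o = −1.8, so E_xy = -1.8·(23/257.27) ≈ -0.161.
E_xy < 0: the goods are complements.

-0.161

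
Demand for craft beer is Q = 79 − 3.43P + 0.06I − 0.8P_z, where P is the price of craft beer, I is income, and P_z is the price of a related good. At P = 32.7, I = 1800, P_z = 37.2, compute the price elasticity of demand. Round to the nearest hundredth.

-2.49

First evaluate Q: 79 − 3.43(32.7) + 0.06(1800) − 0.8(37.2) = 79 − 112.161 + 108 − 29.76 = 45.079.
∂Q/∂P = −3.43, so E_p = (−3.43)·(32.7/45.079) ≈ -2.49.
|E_p| > 1: demand is elastic.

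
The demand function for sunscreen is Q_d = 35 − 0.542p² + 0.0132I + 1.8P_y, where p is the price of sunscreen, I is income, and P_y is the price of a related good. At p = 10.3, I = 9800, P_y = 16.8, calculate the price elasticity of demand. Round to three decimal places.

-0.839

Substituting, Q_d = 35 − 0.542(10.3)² + 0.0132(9800) + 1.8(16.8) = 35 − 57.5008 + 129.36 + 30.24 = 137.0992.
∂Q_d/∂p = −2·0.542·p = -11.1652, so E_p = -11.1652·(10.3/137.0992) ≈ -0.839.
|E_p| < 1: demand is inelastic.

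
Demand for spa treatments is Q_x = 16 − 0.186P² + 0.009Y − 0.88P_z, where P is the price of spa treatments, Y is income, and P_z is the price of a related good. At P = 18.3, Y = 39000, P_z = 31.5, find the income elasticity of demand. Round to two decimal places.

1.27

Q_x = 16 − 0.186(18.3)² + 0.009(39000) − 0.88(31.5) = 16 − 62.2895 + 351 − 27.72 = 276.9905.
∂Q_x/∂Y = +0.009, so E_I = 0.009·(39000/276.9905) ≈ 1.27.
E_I > 1: normal good (luxury).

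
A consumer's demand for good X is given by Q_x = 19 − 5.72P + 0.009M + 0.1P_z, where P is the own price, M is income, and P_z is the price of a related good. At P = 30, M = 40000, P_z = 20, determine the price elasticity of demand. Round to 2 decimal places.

Substituting, Q_x = 19 − 5.72(30) + 0.009(40000) + 0.1(20) = 19 − 171.6 + 360 + 2 = 209.4.
∂Q_x/∂P = −5.72, so E_p = (−5.72)·(30/209.4) ≈ -0.82.
|E_p| < 1: demand is inelastic.

-0.82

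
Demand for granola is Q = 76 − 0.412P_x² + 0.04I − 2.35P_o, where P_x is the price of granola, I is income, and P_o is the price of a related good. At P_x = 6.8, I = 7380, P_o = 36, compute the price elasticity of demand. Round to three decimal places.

-0.142

Evaluating quantity at (P_x, I, P_o) gives Q = 76 − 0.412(6.8)² + 0.04(7380) − 2.35(36) = 76 − 19.0509 + 295.2 − 84.6 = 267.5491.
∂Q/∂P_x = −2·0.412·P_x = -5.6032, so E_p = -5.6032·(6.8/267.5491) ≈ -0.142.
|E_p| < 1: demand is inelastic.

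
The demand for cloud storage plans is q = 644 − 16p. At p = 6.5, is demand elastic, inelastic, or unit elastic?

inelastic

At p = 6.5, q = 540.
dq/dp = −16.
Point elasticity E = (dq/dp)·(p/q) = -16 × 6.5/540 ≈ -0.193.
|E| ≈ 0.193 < 1, so demand is inelastic.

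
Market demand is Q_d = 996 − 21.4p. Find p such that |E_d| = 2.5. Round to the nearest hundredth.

33.24

Set −bp/(a − bp) = −2.5 ⇒ bp = 2.5(a − bp) ⇒ bp(1+2.5) = 2.5·a.
p = 2.5·996/(21.4·3.5) ≈ 33.24.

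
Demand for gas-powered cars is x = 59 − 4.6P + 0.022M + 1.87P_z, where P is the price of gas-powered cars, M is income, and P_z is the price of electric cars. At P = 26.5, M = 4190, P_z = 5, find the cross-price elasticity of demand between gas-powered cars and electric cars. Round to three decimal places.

At the given point, x = 59 − 4.6(26.5) + 0.022(4190) + 1.87(5) = 59 − 121.9 + 92.18 + 9.35 = 38.63.
∂x/∂P_z = +1.87, so E_xy = 1.87·(5/38.63) ≈ 0.242.
E_xy > 0: the goods are substitutes.

0.242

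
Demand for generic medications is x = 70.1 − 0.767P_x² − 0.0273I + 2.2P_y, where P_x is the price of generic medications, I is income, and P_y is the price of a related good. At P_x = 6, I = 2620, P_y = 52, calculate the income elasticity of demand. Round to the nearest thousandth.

Substituting, x = 70.1 − 0.767(6)² − 0.0273(2620) + 2.2(52) = 70.1 − 27.612 − 71.526 + 114.4 = 85.362.
∂x/∂I = −0.0273, so E_I = -0.0273·(2620/85.362) ≈ -0.838.
E_I < 0: inferior good.

-0.838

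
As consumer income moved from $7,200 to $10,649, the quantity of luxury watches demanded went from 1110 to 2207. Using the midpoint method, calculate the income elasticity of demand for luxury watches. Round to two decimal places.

%ΔQ = (2207 − 1110)/[(1110+2207)/2] = 1097/1658.5 ≈ 0.6614.
%ΔY = (10,649 − 7,200)/[(7,200+10,649)/2] = 3449/8924.5 ≈ 0.3865.
E_I = %ΔQ/%ΔY ≈ 1.71.
E_I > 1: normal good (luxury).

1.71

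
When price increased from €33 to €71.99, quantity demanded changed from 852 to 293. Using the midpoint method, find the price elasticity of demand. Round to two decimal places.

-1.31

%ΔQ = (293 − 852)/[(852 + 293)/2] = -559/572.5 ≈ -0.9764.
%Δp = (71.99 − 33)/[(33 + 71.99)/2] = 38.99/52.495 ≈ 0.7427.
Arc elasticity E = %ΔQ/%Δp ≈ -0.9764/0.7427 ≈ -1.31.
|E| > 1: demand is elastic over this range.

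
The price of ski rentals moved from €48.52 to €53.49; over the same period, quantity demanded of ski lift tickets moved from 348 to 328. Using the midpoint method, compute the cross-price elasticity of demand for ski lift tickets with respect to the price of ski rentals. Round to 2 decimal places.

-0.61

%ΔQ_x = (328 − 348)/[(348+328)/2] = -20/338 ≈ -0.0592.
%ΔP_y = (53.49 − 48.52)/[(48.52+53.49)/2] ≈ 0.0974.
E_xy = -0.0592/0.0974 ≈ -0.61.
E_xy < 0, so ski lift tickets and ski rentals are complements.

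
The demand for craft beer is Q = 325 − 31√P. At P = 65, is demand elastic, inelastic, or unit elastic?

At P = 65, Q = 75.07.
dQ/dP = −31/(2√P) = −31/(2·8.0623).
Point elasticity E = (dQ/dP)·(P/Q) = -1.9225 × 65/75.07 ≈ -1.665.
|E| ≈ 1.665 > 1, so demand is elastic.

elastic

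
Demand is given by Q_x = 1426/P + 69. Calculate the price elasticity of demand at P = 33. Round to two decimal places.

-0.39

At P = 33, Q_x = 112.2121.
dQ_x/dP = −1426/P² = −1.3095.
Point elasticity E = (dQ_x/dP)·(P/Q_x) = -1.3095 × 33/112.2121 ≈ -0.39.
|E| < 1, so demand is inelastic at this price.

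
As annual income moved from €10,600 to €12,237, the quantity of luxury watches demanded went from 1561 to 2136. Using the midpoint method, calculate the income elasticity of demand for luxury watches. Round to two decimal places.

%ΔQ = (2136 − 1561)/[(1561+2136)/2] = 575/1848.5 ≈ 0.3111.
%ΔY = (12,237 − 10,600)/[(10,600+12,237)/2] = 1637/11418.5 ≈ 0.1434.
E_I = %ΔQ/%ΔY ≈ 2.17.
E_I > 1: normal good (luxury).

2.17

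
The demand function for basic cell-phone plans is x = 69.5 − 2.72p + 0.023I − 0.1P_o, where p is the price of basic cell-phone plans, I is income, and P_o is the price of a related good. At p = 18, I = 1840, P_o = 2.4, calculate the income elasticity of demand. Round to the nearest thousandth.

0.676

Substituting, x = 69.5 − 2.72(18) + 0.023(1840) − 0.1(2.4) = 69.5 − 48.96 + 42.32 − 0.24 = 62.62.
∂x/∂I = +0.023, so E_I = 0.023·(1840/62.62) ≈ 0.676.
E_I ∈ (0,1): normal good (necessity).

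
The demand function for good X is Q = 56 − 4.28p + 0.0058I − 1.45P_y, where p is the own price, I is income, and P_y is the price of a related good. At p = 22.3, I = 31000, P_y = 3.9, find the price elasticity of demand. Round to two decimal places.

-0.71

First evaluate Q: 56 − 4.28(22.3) + 0.0058(31000) − 1.45(3.9) = 56 − 95.444 + 179.8 − 5.655 = 134.701.
∂Q/∂p = −4.28, so E_p = (−4.28)·(22.3/134.701) ≈ -0.71.
|E_p| < 1: demand is inelastic.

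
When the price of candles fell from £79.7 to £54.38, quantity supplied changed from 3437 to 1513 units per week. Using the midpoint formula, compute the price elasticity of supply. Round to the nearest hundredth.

%Δq = (1513 − 3437)/[(3437 + 1513)/2] = -1924/2475 ≈ -0.7774.
%ΔP = (54.38 − 79.7)/[(79.7 + 54.38)/2] = -25.32/67.04 ≈ -0.3777.
Arc elasticity E = %Δq/%ΔP ≈ -0.7774/-0.3777 ≈ 2.06.
|E| > 1: supply is elastic over this range.

2.06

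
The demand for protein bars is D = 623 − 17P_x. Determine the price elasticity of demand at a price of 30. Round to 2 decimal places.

At P_x = 30, D = 113.
dD/dP_x = −17.
Point elasticity E = (dD/dP_x)·(P_x/D) = -17 × 30/113 ≈ -4.51.
|E| > 1, so demand is elastic at this price.

-4.51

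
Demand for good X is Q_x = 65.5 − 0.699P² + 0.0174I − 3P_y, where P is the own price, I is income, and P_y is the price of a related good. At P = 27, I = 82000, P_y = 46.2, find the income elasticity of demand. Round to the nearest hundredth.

1.69

At the given point, Q_x = 65.5 − 0.699(27)² + 0.0174(82000) − 3(46.2) = 65.5 − 509.571 + 1426.8 − 138.6 = 844.129.
∂Q_x/∂I = +0.0174, so E_I = 0.0174·(82000/844.129) ≈ 1.69.
E_I > 1: normal good (luxury).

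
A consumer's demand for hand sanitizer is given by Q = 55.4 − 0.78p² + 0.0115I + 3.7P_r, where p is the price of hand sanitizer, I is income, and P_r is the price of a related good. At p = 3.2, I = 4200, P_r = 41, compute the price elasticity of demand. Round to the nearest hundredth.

-0.06

Evaluating quantity at (p, I, P_r) gives Q = 55.4 − 0.78(3.2)² + 0.0115(4200) + 3.7(41) = 55.4 − 7.9872 + 48.3 + 151.7 = 247.4128.
∂Q/∂p = −2·0.78·p = -4.992, so E_p = -4.992·(3.2/247.4128) ≈ -0.06.
|E_p| < 1: demand is inelastic.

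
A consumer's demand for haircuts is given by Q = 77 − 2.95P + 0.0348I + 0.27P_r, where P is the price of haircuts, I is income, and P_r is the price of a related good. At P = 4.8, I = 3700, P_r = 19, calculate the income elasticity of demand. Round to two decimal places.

At the given point, Q = 77 − 2.95(4.8) + 0.0348(3700) + 0.27(19) = 77 − 14.16 + 128.76 + 5.13 = 196.73.
∂Q/∂I = +0.0348, so E_I = 0.0348·(3700/196.73) ≈ 0.65.
E_I ∈ (0,1): normal good (necessity).

0.65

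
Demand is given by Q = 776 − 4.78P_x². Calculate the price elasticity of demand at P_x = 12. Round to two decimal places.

At P_x = 12, Q = 87.68.
dQ/dP_x = −2·4.78·P_x = −114.72.
Point elasticity E = (dQ/dP_x)·(P_x/Q) = -114.72 × 12/87.68 ≈ -15.70.
|E| > 1, so demand is elastic at this price.

-15.70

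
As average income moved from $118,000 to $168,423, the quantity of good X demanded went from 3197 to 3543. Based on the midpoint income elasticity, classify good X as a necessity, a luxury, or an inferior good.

%ΔQ = (3543 − 3197)/[(3197+3543)/2] = 346/3370 ≈ 0.1027.
%ΔM = (168,423 − 118,000)/[(118,000+168,423)/2] = 50423/143211.5 ≈ 0.3521.
E_I = %ΔQ/%ΔM ≈ 0.292.
E_I ∈ (0,1): normal good (necessity).

necessity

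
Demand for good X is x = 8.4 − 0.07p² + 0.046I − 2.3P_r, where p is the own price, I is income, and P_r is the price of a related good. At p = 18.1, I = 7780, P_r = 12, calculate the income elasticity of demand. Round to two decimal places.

1.13

First evaluate x: 8.4 − 0.07(18.1)² + 0.046(7780) − 2.3(12) = 8.4 − 22.9327 + 357.88 − 27.6 = 315.7473.
∂x/∂I = +0.046, so E_I = 0.046·(7780/315.7473) ≈ 1.13.
E_I > 1: normal good (luxury).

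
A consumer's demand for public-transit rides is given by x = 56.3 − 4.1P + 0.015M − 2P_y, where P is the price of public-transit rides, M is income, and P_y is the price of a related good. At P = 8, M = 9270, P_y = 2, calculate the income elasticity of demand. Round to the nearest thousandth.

At the given point, x = 56.3 − 4.1(8) + 0.015(9270) − 2(2) = 56.3 − 32.8 + 139.05 − 4 = 158.55.
∂x/∂M = +0.015, so E_I = 0.015·(9270/158.55) ≈ 0.877.
E_I ∈ (0,1): normal good (necessity).

0.877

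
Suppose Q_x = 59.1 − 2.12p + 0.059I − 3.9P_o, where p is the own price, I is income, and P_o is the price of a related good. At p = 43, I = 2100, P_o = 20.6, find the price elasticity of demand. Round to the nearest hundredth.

-7.93

At the given point, Q_x = 59.1 − 2.12(43) + 0.059(2100) − 3.9(20.6) = 59.1 − 91.16 + 123.9 − 80.34 = 11.5.
∂Q_x/∂p = −2.12, so E_p = (−2.12)·(43/11.5) ≈ -7.93.
|E_p| > 1: demand is elastic.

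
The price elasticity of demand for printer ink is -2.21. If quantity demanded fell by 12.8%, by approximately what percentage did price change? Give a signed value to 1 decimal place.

%ΔQ ≈ E × %ΔP ⇒ %ΔP = %ΔQ / E = (-12.8%)/(-2.21) ≈ 5.8%.

5.8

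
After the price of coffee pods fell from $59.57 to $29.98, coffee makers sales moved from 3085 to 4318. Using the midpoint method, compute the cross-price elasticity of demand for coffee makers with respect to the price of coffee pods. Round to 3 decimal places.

%ΔQ_x = (4318 − 3085)/[(3085+4318)/2] = 1233/3701.5 ≈ 0.3331.
%ΔP_y = (29.98 − 59.57)/[(59.57+29.98)/2] ≈ -0.6609.
E_xy = 0.3331/-0.6609 ≈ -0.504.
E_xy < 0, so coffee makers and coffee pods are complements.

-0.504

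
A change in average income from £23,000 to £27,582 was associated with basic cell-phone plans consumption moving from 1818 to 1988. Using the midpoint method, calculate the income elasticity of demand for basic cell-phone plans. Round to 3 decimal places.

0.493

%ΔQ = (1988 − 1818)/[(1818+1988)/2] = 170/1903 ≈ 0.0893.
%ΔM = (27,582 − 23,000)/[(23,000+27,582)/2] = 4582/25291 ≈ 0.1812.
E_I = %ΔQ/%ΔM ≈ 0.493.
E_I ∈ (0,1): normal good (necessity).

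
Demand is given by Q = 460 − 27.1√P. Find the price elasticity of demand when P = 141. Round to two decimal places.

-1.16

At P = 141, Q = 138.2053.
dQ/dP = −27.1/(2√P) = −27.1/(2·11.8743).
Point elasticity E = (dQ/dP)·(P/Q) = -1.1411 × 141/138.2053 ≈ -1.16.
|E| > 1, so demand is elastic at this price.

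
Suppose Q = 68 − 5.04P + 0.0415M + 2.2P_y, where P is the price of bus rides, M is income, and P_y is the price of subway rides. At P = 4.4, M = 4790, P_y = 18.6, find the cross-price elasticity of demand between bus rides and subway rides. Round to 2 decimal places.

Evaluating quantity at (P, M, P_y) gives Q = 68 − 5.04(4.4) + 0.0415(4790) + 2.2(18.6) = 68 − 22.176 + 198.785 + 40.92 = 285.529.
∂Q/∂P_y = +2.2, so E_xy = 2.2·(18.6/285.529) ≈ 0.14.
E_xy > 0: the goods are substitutes.

0.14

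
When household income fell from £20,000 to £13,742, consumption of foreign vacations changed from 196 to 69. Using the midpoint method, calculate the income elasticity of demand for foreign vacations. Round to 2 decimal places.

2.58

%ΔQ = (69 − 196)/[(196+69)/2] = -127/132.5 ≈ -0.9585.
%ΔM = (13,742 − 20,000)/[(20,000+13,742)/2] = -6258/16871 ≈ -0.3709.
E_I = %ΔQ/%ΔM ≈ 2.58.
E_I > 1: normal good (luxury).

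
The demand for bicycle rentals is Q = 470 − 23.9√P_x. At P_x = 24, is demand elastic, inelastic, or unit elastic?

At P_x = 24, Q = 352.9144.
dQ/dP_x = −23.9/(2√P_x) = −23.9/(2·4.899).
Point elasticity E = (dQ/dP_x)·(P_x/Q) = -2.4393 × 24/352.9144 ≈ -0.166.
|E| ≈ 0.166 < 1, so demand is inelastic.

inelastic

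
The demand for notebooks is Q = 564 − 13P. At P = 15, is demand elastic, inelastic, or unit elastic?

At P = 15, Q = 369.
dQ/dP = −13.
Point elasticity E = (dQ/dP)·(P/Q) = -13 × 15/369 ≈ -0.528.
|E| ≈ 0.528 < 1, so demand is inelastic.

inelastic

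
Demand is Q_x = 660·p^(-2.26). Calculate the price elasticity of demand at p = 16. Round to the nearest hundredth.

For a Cobb–Douglas (constant-elasticity) form Q_x = A·p^α·…, the elasticity with respect to p equals the exponent α at every point.
Here the exponent on p is -2.26, so the price elasticity of demand is -2.26.

-2.26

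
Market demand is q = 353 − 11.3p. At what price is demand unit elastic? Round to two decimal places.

15.62

For linear demand q = a − bp, E = −bp/(a − bp). |E| = 1 ⇒ bp = a − bp ⇒ p = a/(2b).
p = 353/(2·11.3) ≈ 15.62.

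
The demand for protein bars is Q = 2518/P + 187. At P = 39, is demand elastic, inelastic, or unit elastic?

At P = 39, Q = 251.5641.
dQ/dP = −2518/P² = −1.6555.
Point elasticity E = (dQ/dP)·(P/Q) = -1.6555 × 39/251.5641 ≈ -0.257.
|E| ≈ 0.257 < 1, so demand is inelastic.

inelastic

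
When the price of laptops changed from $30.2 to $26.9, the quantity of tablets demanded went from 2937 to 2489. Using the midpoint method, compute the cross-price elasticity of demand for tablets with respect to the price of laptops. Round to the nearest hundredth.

%ΔQ_x = (2489 − 2937)/[(2937+2489)/2] = -448/2713 ≈ -0.1651.
%ΔP_y = (26.9 − 30.2)/[(30.2+26.9)/2] ≈ -0.1156.
E_xy = -0.1651/-0.1156 ≈ 1.43.
E_xy > 0, so tablets and laptops are substitutes.

1.43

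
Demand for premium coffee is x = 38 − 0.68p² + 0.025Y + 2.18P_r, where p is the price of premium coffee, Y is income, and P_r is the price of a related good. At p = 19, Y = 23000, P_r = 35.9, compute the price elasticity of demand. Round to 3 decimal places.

At the given point, x = 38 − 0.68(19)² + 0.025(23000) + 2.18(35.9) = 38 − 245.48 + 575 + 78.262 = 445.782.
∂x/∂p = −2·0.68·p = -25.84, so E_p = -25.84·(19/445.782) ≈ -1.101.
|E_p| > 1: demand is elastic.

-1.101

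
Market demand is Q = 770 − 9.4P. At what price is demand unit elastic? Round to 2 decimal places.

For linear demand Q = a − bP, E = −bP/(a − bP). |E| = 1 ⇒ bP = a − bP ⇒ P = a/(2b).
P = 770/(2·9.4) ≈ 40.96.

40.96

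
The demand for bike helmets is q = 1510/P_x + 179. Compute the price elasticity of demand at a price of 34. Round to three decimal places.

-0.199

At P_x = 34, q = 223.4118.
dq/dP_x = −1510/P_x² = −1.3062.
Point elasticity E = (dq/dP_x)·(P_x/q) = -1.3062 × 34/223.4118 ≈ -0.199.
|E| < 1, so demand is inelastic at this price.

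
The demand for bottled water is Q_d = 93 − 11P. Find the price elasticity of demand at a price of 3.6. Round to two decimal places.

At P = 3.6, Q_d = 53.4.
dQ_d/dP = −11.
Point elasticity E = (dQ_d/dP)·(P/Q_d) = -11 × 3.6/53.4 ≈ -0.74.
|E| < 1, so demand is inelastic at this price.

-0.74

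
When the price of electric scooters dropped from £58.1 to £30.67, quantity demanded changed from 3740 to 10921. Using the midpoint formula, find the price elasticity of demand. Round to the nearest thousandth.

%ΔQ = (10921 − 3740)/[(3740 + 10921)/2] = 7181/7330.5 ≈ 0.9796.
%ΔP = (30.67 − 58.1)/[(58.1 + 30.67)/2] = -27.43/44.385 ≈ -0.6180.
Arc elasticity E = %ΔQ/%ΔP ≈ 0.9796/-0.6180 ≈ -1.585.
|E| > 1: demand is elastic over this range.

-1.585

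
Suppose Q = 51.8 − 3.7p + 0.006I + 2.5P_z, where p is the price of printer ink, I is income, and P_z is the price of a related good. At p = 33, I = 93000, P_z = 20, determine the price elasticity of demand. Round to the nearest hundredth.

Q = 51.8 − 3.7(33) + 0.006(93000) + 2.5(20) = 51.8 − 122.1 + 558 + 50 = 537.7.
∂Q/∂p = −3.7, so E_p = (−3.7)·(33/537.7) ≈ -0.23.
|E_p| < 1: demand is inelastic.

-0.23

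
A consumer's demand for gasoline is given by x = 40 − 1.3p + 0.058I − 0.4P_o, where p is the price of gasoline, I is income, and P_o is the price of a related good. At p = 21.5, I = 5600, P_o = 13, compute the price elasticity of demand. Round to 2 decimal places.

-0.08

At the given point, x = 40 − 1.3(21.5) + 0.058(5600) − 0.4(13) = 40 − 27.95 + 324.8 − 5.2 = 331.65.
∂x/∂p = −1.3, so E_p = (−1.3)·(21.5/331.65) ≈ -0.08.
|E_p| < 1: demand is inelastic.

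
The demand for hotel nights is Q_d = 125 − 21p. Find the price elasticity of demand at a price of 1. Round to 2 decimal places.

At p = 1, Q_d = 104.
dQ_d/dp = −21.
Point elasticity E = (dQ_d/dp)·(p/Q_d) = -21 × 1/104 ≈ -0.20.
|E| < 1, so demand is inelastic at this price.

-0.20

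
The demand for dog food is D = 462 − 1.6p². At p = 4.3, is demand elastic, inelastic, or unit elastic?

At p = 4.3, D = 432.416.
dD/dp = −2·1.6·p = −13.76.
Point elasticity E = (dD/dp)·(p/D) = -13.76 × 4.3/432.416 ≈ -0.137.
|E| ≈ 0.137 < 1, so demand is inelastic.

inelastic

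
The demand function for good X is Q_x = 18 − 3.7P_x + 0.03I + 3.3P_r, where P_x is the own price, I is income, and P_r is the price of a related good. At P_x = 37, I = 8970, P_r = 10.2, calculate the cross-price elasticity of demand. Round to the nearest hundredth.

Q_x = 18 − 3.7(37) + 0.03(8970) + 3.3(10.2) = 18 − 136.9 + 269.1 + 33.66 = 183.86.
∂Q_x/∂P_r = +3.3, so E_xy = 3.3·(10.2/183.86) ≈ 0.18.
E_xy > 0: the goods are substitutes.

0.18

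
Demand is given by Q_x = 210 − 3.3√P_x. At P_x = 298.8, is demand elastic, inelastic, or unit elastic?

inelastic

At P_x = 298.8, Q_x = 152.9568.
dQ_x/dP_x = −3.3/(2√P_x) = −3.3/(2·17.2858).
Point elasticity E = (dQ_x/dP_x)·(P_x/Q_x) = -0.0955 × 298.8/152.9568 ≈ -0.186.
|E| ≈ 0.186 < 1, so demand is inelastic.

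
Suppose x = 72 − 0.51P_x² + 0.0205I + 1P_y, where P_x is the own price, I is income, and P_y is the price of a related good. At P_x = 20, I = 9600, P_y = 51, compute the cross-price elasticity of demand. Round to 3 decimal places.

0.440

At the given point, x = 72 − 0.51(20)² + 0.0205(9600) + 1(51) = 72 − 204 + 196.8 + 51 = 115.8.
∂x/∂P_y = +1, so E_xy = 1·(51/115.8) ≈ 0.440.
E_xy > 0: the goods are substitutes.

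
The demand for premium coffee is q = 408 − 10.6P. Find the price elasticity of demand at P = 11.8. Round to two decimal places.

At P = 11.8, q = 282.92.
dq/dP = −10.6.
Point elasticity E = (dq/dP)·(P/q) = -10.6 × 11.8/282.92 ≈ -0.44.
|E| < 1, so demand is inelastic at this price.

-0.44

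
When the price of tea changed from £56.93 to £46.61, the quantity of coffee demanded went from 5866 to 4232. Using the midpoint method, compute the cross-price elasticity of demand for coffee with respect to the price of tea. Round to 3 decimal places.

1.623

%ΔQ_x = (4232 − 5866)/[(5866+4232)/2] = -1634/5049 ≈ -0.3236.
%ΔP_y = (46.61 − 56.93)/[(56.93+46.61)/2] ≈ -0.1993.
E_xy = -0.3236/-0.1993 ≈ 1.623.
E_xy > 0, so coffee and tea are substitutes.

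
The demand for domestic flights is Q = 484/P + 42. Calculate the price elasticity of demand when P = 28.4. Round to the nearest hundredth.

At P = 28.4, Q = 59.0423.
dQ/dP = −484/P² = −0.6001.
Point elasticity E = (dQ/dP)·(P/Q) = -0.6001 × 28.4/59.0423 ≈ -0.29.
|E| < 1, so demand is inelastic at this price.

-0.29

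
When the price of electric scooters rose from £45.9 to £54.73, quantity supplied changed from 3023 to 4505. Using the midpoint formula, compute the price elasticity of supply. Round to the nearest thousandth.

2.244

%Δq = (4505 − 3023)/[(3023 + 4505)/2] = 1482/3764 ≈ 0.3937.
%Δp = (54.73 − 45.9)/[(45.9 + 54.73)/2] = 8.83/50.315 ≈ 0.1755.
Arc elasticity E = %Δq/%Δp ≈ 0.3937/0.1755 ≈ 2.244.
|E| > 1: supply is elastic over this range.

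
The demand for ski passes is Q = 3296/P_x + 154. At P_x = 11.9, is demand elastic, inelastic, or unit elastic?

inelastic

At P_x = 11.9, Q = 430.9748.
dQ/dP_x = −3296/P_x² = −23.2752.
Point elasticity E = (dQ/dP_x)·(P_x/Q) = -23.2752 × 11.9/430.9748 ≈ -0.643.
|E| ≈ 0.643 < 1, so demand is inelastic.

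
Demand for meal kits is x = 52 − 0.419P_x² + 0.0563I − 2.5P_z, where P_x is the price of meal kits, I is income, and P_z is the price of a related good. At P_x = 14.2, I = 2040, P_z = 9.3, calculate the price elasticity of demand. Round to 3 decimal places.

Evaluating quantity at (P_x, I, P_z) gives x = 52 − 0.419(14.2)² + 0.0563(2040) − 2.5(9.3) = 52 − 84.4872 + 114.852 − 23.25 = 59.1148.
∂x/∂P_x = −2·0.419·P_x = -11.8996, so E_p = -11.8996·(14.2/59.1148) ≈ -2.858.
|E_p| > 1: demand is elastic.

-2.858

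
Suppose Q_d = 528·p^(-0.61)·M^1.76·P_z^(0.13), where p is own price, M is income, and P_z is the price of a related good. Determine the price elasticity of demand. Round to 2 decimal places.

For a Cobb–Douglas (constant-elasticity) form Q_d = A·p^α·…, the elasticity with respect to p equals the exponent α at every point.
Here the exponent on p is -0.61, so the price elasticity of demand is -0.61.

-0.61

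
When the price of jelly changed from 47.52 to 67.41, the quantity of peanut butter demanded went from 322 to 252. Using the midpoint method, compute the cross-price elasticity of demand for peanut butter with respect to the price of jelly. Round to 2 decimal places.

%ΔQ_x = (252 − 322)/[(322+252)/2] = -70/287 ≈ -0.2439.
%ΔP_y = (67.41 − 47.52)/[(47.52+67.41)/2] ≈ 0.3461.
E_xy = -0.2439/0.3461 ≈ -0.70.
E_xy < 0, so peanut butter and jelly are complements.

-0.70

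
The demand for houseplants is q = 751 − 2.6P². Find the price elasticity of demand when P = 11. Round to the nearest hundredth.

At P = 11, q = 436.4.
dq/dP = −2·2.6·P = −57.2.
Point elasticity E = (dq/dP)·(P/q) = -57.2 × 11/436.4 ≈ -1.44.
|E| > 1, so demand is elastic at this price.

-1.44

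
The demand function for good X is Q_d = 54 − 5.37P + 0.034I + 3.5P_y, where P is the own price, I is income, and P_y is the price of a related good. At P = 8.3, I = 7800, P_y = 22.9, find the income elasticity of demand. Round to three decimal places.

0.748

At the given point, Q_d = 54 − 5.37(8.3) + 0.034(7800) + 3.5(22.9) = 54 − 44.571 + 265.2 + 80.15 = 354.779.
∂Q_d/∂I = +0.034, so E_I = 0.034·(7800/354.779) ≈ 0.748.
E_I ∈ (0,1): normal good (necessity).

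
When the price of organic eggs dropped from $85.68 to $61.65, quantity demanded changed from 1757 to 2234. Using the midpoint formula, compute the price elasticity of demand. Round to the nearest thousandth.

-0.733

%Δq = (2234 − 1757)/[(1757 + 2234)/2] = 477/1995.5 ≈ 0.2390.
%ΔP = (61.65 − 85.68)/[(85.68 + 61.65)/2] = -24.03/73.665 ≈ -0.3262.
Arc elasticity E = %Δq/%ΔP ≈ 0.2390/-0.3262 ≈ -0.733.
|E| < 1: demand is inelastic over this range.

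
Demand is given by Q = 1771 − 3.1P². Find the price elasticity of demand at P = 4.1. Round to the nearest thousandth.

At P = 4.1, Q = 1718.889.
dQ/dP = −2·3.1·P = −25.42.
Point elasticity E = (dQ/dP)·(P/Q) = -25.42 × 4.1/1718.889 ≈ -0.061.
|E| < 1, so demand is inelastic at this price.

-0.061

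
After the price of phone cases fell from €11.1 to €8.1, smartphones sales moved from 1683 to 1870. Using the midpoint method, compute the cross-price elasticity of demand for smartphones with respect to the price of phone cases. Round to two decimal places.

-0.34

%ΔQ_x = (1870 − 1683)/[(1683+1870)/2] = 187/1776.5 ≈ 0.1053.
%ΔP_y = (8.1 − 11.1)/[(11.1+8.1)/2] ≈ -0.3125.
E_xy = 0.1053/-0.3125 ≈ -0.34.
E_xy < 0, so smartphones and phone cases are complements.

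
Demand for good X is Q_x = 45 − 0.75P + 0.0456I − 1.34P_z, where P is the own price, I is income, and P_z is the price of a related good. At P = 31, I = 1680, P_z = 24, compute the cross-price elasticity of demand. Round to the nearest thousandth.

-0.486

Substituting, Q_x = 45 − 0.75(31) + 0.0456(1680) − 1.34(24) = 45 − 23.25 + 76.608 − 32.16 = 66.198.
∂Q_x/∂P_z = −1.34, so E_xy = -1.34·(24/66.198) ≈ -0.486.
E_xy < 0: the goods are complements.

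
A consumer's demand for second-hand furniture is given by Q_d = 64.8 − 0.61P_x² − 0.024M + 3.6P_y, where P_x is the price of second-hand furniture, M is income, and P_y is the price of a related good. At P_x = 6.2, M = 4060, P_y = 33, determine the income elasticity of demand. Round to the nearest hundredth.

At the given point, Q_d = 64.8 − 0.61(6.2)² − 0.024(4060) + 3.6(33) = 64.8 − 23.4484 − 97.44 + 118.8 = 62.7116.
∂Q_d/∂M = −0.024, so E_I = -0.024·(4060/62.7116) ≈ -1.55.
E_I < 0: inferior good.

-1.55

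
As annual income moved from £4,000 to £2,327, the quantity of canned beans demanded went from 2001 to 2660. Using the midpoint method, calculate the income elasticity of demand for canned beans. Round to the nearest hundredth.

-0.53

%ΔQ = (2660 − 2001)/[(2001+2660)/2] = 659/2330.5 ≈ 0.2828.
%ΔI = (2,327 − 4,000)/[(4,000+2,327)/2] = -1673/3163.5 ≈ -0.5288.
E_I = %ΔQ/%ΔI ≈ -0.53.
E_I < 0: inferior good.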